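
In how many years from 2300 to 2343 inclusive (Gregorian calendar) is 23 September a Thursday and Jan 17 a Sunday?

5

Check each year's weekday for 23 September and Jan 17:
  2300: Sun/Wed  2301: Mon/Thu  2302: Tue/Fri  2303: Wed/Sat  2304: Fri/Sun  2305: Sat/Tue  2306: Sun/Wed  2307: Mon/Thu  2308: Wed/Fri  2309: Thu/Sun ✓  2310: Fri/Mon  2311: Sat/Tue  2312: Mon/Wed  2313: Tue/Fri  …(16 more)…  2330: Tue/Fri  2331: Wed/Sat  2332: Fri/Sun  2333: Sat/Tue  2334: Sun/Wed  2335: Mon/Thu  2336: Wed/Fri  2337: Thu/Sun ✓  2338: Fri/Mon  2339: Sat/Tue  2340: Mon/Wed  2341: Tue/Fri  2342: Wed/Sat  2343: Thu/Sun ✓
Both conditions hold in: 2309, 2315, 2326, 2337, 2343 — 5.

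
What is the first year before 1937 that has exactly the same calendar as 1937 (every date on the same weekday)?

1926

Two years share a calendar iff Jan 1 falls on the same weekday and both are leap or both are common. 1937: Jan 1 is Friday, common year.
1936: Jan 1 Wednesday, leap
1935: Jan 1 Tuesday, common
1934: Jan 1 Monday, common
1933: Jan 1 Sunday, common
1932: Jan 1 Friday, leap
1931: Jan 1 Thursday, common
1930: Jan 1 Wednesday, common
1929: Jan 1 Tuesday, common
1928: Jan 1 Sunday, leap
1927: Jan 1 Saturday, common
1926: Jan 1 Friday, common
1926 matches on both conditions.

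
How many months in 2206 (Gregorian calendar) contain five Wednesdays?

5

A month of length L has five Wednesdays iff its first Wednesday is on day ≤ L−28 (so day 1–3 in a 31-day month, 1–2 in a 30-day month, day 1 in a leap February).
Checking each month of 2206: Jan starts Wed (31d) ✓; Feb starts Sat (28d); Mar starts Sat (31d); Apr starts Tue (30d) ✓; May starts Thu (31d); Jun starts Sun (30d); Jul starts Tue (31d) ✓; Aug starts Fri (31d); Sep starts Mon (30d); Oct starts Wed (31d) ✓; Nov starts Sat (30d); Dec starts Mon (31d) ✓.
Five-Wednesday months: January, April, July, October, December → 5.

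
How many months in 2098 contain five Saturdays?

4

A month of length L has five Saturdays iff its first Saturday is on day ≤ L−28 (so day 1–3 in a 31-day month, 1–2 in a 30-day month, day 1 in a leap February).
Checking each month of 2098: Jan starts Wed (31d); Feb starts Sat (28d); Mar starts Sat (31d) ✓; Apr starts Tue (30d); May starts Thu (31d) ✓; Jun starts Sun (30d); Jul starts Tue (31d); Aug starts Fri (31d) ✓; Sep starts Mon (30d); Oct starts Wed (31d); Nov starts Sat (30d) ✓; Dec starts Mon (31d).
Five-Saturday months: March, May, August, November → 4.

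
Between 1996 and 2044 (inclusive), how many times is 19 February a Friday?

7

Track 19 February's weekday year by year (advancing +1, or +2 across a Feb 29):
  1996: Mon  1997: Wed (+2)  1998: Thu (+1)  1999: Fri (+1) ✓  2000: Sat (+1)
  2001: Mon (+2)  2002: Tue (+1)  2003: Wed (+1)  2004: Thu (+1)  2005: Sat (+2)
  2006: Sun (+1)  2007: Mon (+1)  2008: Tue (+1)  2009: Thu (+2)  … (21 more years) …
  2031: Wed (+1)  2032: Thu (+1)  2033: Sat (+2)  2034: Sun (+1)  2035: Mon (+1)
  2036: Tue (+1)  2037: Thu (+2)  2038: Fri (+1) ✓  2039: Sat (+1)  2040: Sun (+1)
  2041: Tue (+2)  2042: Wed (+1)  2043: Thu (+1)  2044: Fri (+1) ✓
Friday years: 1999, 2010, 2016, 2021, 2027, 2038, 2044 — 7 in total.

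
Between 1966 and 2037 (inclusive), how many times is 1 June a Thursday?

Track 1 June's weekday year by year (advancing +1, or +2 across a Feb 29):
  1966: Wed  1967: Thu (+1) ✓  1968: Sat (+2)  1969: Sun (+1)  1970: Mon (+1)
  1971: Tue (+1)  1972: Thu (+2) ✓  1973: Fri (+1)  1974: Sat (+1)  1975: Sun (+1)
  1976: Tue (+2)  1977: Wed (+1)  1978: Thu (+1) ✓  1979: Fri (+1)  … (44 more years) …
  2024: Sat (+2)  2025: Sun (+1)  2026: Mon (+1)  2027: Tue (+1)  2028: Thu (+2) ✓
  2029: Fri (+1)  2030: Sat (+1)  2031: Sun (+1)  2032: Tue (+2)  2033: Wed (+1)
  2034: Thu (+1) ✓  2035: Fri (+1)  2036: Sun (+2)  2037: Mon (+1)
Thursday years: 1967, 1972, 1978, 1989, 1995, 2000, 2006, 2017, 2023, 2028, 2034 — 11 in total.

11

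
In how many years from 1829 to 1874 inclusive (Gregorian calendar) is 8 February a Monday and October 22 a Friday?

5

Check each year's weekday for 8 February and October 22:
  1829: Sun/Thu  1830: Mon/Fri ✓  1831: Tue/Sat  1832: Wed/Mon  1833: Fri/Tue  1834: Sat/Wed  1835: Sun/Thu  1836: Mon/Sat  1837: Wed/Sun  1838: Thu/Mon  1839: Fri/Tue  1840: Sat/Thu  1841: Mon/Fri ✓  1842: Tue/Sat  …(18 more)…  1861: Fri/Tue  1862: Sat/Wed  1863: Sun/Thu  1864: Mon/Sat  1865: Wed/Sun  1866: Thu/Mon  1867: Fri/Tue  1868: Sat/Thu  1869: Mon/Fri ✓  1870: Tue/Sat  1871: Wed/Sun  1872: Thu/Tue  1873: Sat/Wed  1874: Sun/Thu
Both conditions hold in: 1830, 1841, 1847, 1858, 1869 — 5.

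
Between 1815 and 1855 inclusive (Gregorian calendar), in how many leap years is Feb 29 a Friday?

1

Leap years in 1815–1855: 10 of them.
Feb 29 weekday advances by 5 (mod 7) from one leap year to the next four years later (or differs when a century non-leap intervenes).
Leap-day weekdays: 1816:Thu 1820:Tue 1824:Sun 1828:Fri✓ 1832:Wed 1836:Mon 1840:Sat 1844:Thu 1848:Tue 1852:Sun
Friday: 1828 → 1.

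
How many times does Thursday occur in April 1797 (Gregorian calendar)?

4

April 1797 has 30 days and begins on Saturday.
The first Thursday is April 6.
Thursdays fall on 6, 13, 20, 27 — that's 4.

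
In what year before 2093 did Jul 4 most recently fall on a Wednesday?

2091

From one year to the next, a fixed date's weekday advances by 1, or by 2 when a Feb 29 lies between the two dates.
2093: July 4 is Saturday.
2092: Friday (−1)
2091: Wednesday (−2)
Jul 4 falls on a Wednesday in 2091.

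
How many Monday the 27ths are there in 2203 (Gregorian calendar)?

1

Check the 27th of each month of 2203: Jan 27: Thu, Feb 27: Sun, Mar 27: Sun, Apr 27: Wed, May 27: Fri, Jun 27: Mon, Jul 27: Wed, Aug 27: Sat, Sep 27: Tue, Oct 27: Thu, Nov 27: Sun, Dec 27: Tue.
Monday occurs in June — 1 month.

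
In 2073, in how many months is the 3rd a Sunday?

Check the 3rd of each month of 2073: Jan 3: Tue, Feb 3: Fri, Mar 3: Fri, Apr 3: Mon, May 3: Wed, Jun 3: Sat, Jul 3: Mon, Aug 3: Thu, Sep 3: Sun, Oct 3: Tue, Nov 3: Fri, Dec 3: Sun.
Sunday occurs in September, December — 2 months.

2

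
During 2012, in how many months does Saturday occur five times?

A month of length L has five Saturdays iff its first Saturday is on day ≤ L−28 (so day 1–3 in a 31-day month, 1–2 in a 30-day month, day 1 in a leap February).
Checking each month of 2012: Jan starts Sun (31d); Feb starts Wed (29d); Mar starts Thu (31d) ✓; Apr starts Sun (30d); May starts Tue (31d); Jun starts Fri (30d) ✓; Jul starts Sun (31d); Aug starts Wed (31d); Sep starts Sat (30d) ✓; Oct starts Mon (31d); Nov starts Thu (30d); Dec starts Sat (31d) ✓.
Five-Saturday months: March, June, September, December → 4.

4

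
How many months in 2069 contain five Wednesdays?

4

A month of length L has five Wednesdays iff its first Wednesday is on day ≤ L−28 (so day 1–3 in a 31-day month, 1–2 in a 30-day month, day 1 in a leap February).
Checking each month of 2069: Jan starts Tue (31d) ✓; Feb starts Fri (28d); Mar starts Fri (31d); Apr starts Mon (30d); May starts Wed (31d) ✓; Jun starts Sat (30d); Jul starts Mon (31d) ✓; Aug starts Thu (31d); Sep starts Sun (30d); Oct starts Tue (31d) ✓; Nov starts Fri (30d); Dec starts Sun (31d).
Five-Wednesday months: January, May, July, October → 4.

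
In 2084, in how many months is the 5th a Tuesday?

Check the 5th of each month of 2084: Jan 5: Wed, Feb 5: Sat, Mar 5: Sun, Apr 5: Wed, May 5: Fri, Jun 5: Mon, Jul 5: Wed, Aug 5: Sat, Sep 5: Tue, Oct 5: Thu, Nov 5: Sun, Dec 5: Tue.
Tuesday occurs in September, December — 2 months.

2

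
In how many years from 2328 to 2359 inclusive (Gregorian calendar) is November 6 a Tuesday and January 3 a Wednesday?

Check each year's weekday for November 6 and January 3:
  2328: Tue/Tue  2329: Wed/Thu  2330: Thu/Fri  2331: Fri/Sat  2332: Sun/Sun  2333: Mon/Tue  2334: Tue/Wed ✓  2335: Wed/Thu  2336: Fri/Fri  2337: Sat/Sun  2338: Sun/Mon  2339: Mon/Tue  2340: Wed/Wed  2341: Thu/Fri  …(4 more)…  2346: Wed/Thu  2347: Thu/Fri  2348: Sat/Sat  2349: Sun/Mon  2350: Mon/Tue  2351: Tue/Wed ✓  2352: Thu/Thu  2353: Fri/Sat  2354: Sat/Sun  2355: Sun/Mon  2356: Tue/Tue  2357: Wed/Thu  2358: Thu/Fri  2359: Fri/Sat
Both conditions hold in: 2334, 2345, 2351 — 3.

3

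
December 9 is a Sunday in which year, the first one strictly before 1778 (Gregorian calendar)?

From one year to the next, a fixed date's weekday advances by 1, or by 2 when a Feb 29 lies between the two dates.
1778: December 9 is Wednesday.
1777: Tuesday (−1)
1776: Monday (−1)
1775: Saturday (−2)
1774: Friday (−1)
1773: Thursday (−1)
1772: Wednesday (−1)
1771: Monday (−2)
1770: Sunday (−1)
December 9 falls on a Sunday in 1770.

1770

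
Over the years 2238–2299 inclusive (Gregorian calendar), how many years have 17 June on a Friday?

Track 17 June's weekday year by year (advancing +1, or +2 across a Feb 29):
  2238: Sun  2239: Mon (+1)  2240: Wed (+2)  2241: Thu (+1)  2242: Fri (+1) ✓
  2243: Sat (+1)  2244: Mon (+2)  2245: Tue (+1)  2246: Wed (+1)  2247: Thu (+1)
  2248: Sat (+2)  2249: Sun (+1)  2250: Mon (+1)  2251: Tue (+1)  … (34 more years) …
  2286: Thu (+1)  2287: Fri (+1) ✓  2288: Sun (+2)  2289: Mon (+1)  2290: Tue (+1)
  2291: Wed (+1)  2292: Fri (+2) ✓  2293: Sat (+1)  2294: Sun (+1)  2295: Mon (+1)
  2296: Wed (+2)  2297: Thu (+1)  2298: Fri (+1) ✓  2299: Sat (+1)
Friday years: 2242, 2253, 2259, 2264, 2270, 2281, 2287, 2292, 2298 — 9 in total.

9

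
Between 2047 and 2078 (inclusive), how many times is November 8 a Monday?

5

Track November 8's weekday year by year (advancing +1, or +2 across a Feb 29):
  2047: Fri  2048: Sun (+2)  2049: Mon (+1) ✓  2050: Tue (+1)  2051: Wed (+1)
  2052: Fri (+2)  2053: Sat (+1)  2054: Sun (+1)  2055: Mon (+1) ✓  2056: Wed (+2)
  2057: Thu (+1)  2058: Fri (+1)  2059: Sat (+1)  2060: Mon (+2) ✓  … (4 more years) …
  2065: Sun (+1)  2066: Mon (+1) ✓  2067: Tue (+1)  2068: Thu (+2)  2069: Fri (+1)
  2070: Sat (+1)  2071: Sun (+1)  2072: Tue (+2)  2073: Wed (+1)  2074: Thu (+1)
  2075: Fri (+1)  2076: Sun (+2)  2077: Mon (+1) ✓  2078: Tue (+1)
Monday years: 2049, 2055, 2060, 2066, 2077 — 5 in total.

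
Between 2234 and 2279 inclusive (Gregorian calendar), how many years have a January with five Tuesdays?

January has 31 days; it has five Tuesdays when Tuesday falls among the first (month-length − 28) days — i.e. when January 1 is one of Tuesday/Monday/Sunday.
January 1 by year: 2234:Wed 2235:Thu 2236:Fri 2237:Sun✓ 2238:Mon✓ 2239:Tue✓ 2240:Wed 2241:Fri 2242:Sat 2243:Sun✓ 2244:Mon✓ 2245:Wed 2246:Thu 2247:Fri 2248:Sat …(16 more)… 2265:Sun✓ 2266:Mon✓ 2267:Tue✓ 2268:Wed 2269:Fri 2270:Sat 2271:Sun✓ 2272:Mon✓ 2273:Wed 2274:Thu 2275:Fri 2276:Sat 2277:Mon✓ 2278:Tue✓ 2279:Wed
Years with five Tuesdays: 2237, 2238, 2239, 2243, 2244, 2249, 2250, 2254, 2255, 2256, 2260, 2261, 2265, 2266, 2267, 2271, 2272, 2277, 2278 → 19.

19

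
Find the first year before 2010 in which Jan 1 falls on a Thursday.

Jan 1 advances by 2 weekdays after a leap year and by 1 after a common year.
2010: Jan 1 is Friday.
2009: Thursday
2009 begins on a Thursday

2009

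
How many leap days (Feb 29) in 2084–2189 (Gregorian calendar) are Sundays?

Leap years in 2084–2189: 26 of them.
Feb 29 weekday advances by 5 (mod 7) from one leap year to the next four years later (or differs when a century non-leap intervenes).
Leap-day weekdays: 2084:Tue 2088:Sun✓ 2092:Fri 2096:Wed 2104:Fri 2108:Wed 2112:Mon 2116:Sat 2120:Thu 2124:Tue 2128:Sun✓ 2132:Fri 2136:Wed 2140:Mon 2144:Sat 2148:Thu 2152:Tue 2156:Sun✓ 2160:Fri 2164:Wed 2168:Mon 2172:Sat 2176:Thu 2180:Tue 2184:Sun✓ 2188:Fri
Sunday: 2088, 2128, 2156, 2184 → 4.

4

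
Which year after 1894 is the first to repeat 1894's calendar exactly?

1900

Two years share a calendar iff Jan 1 falls on the same weekday and both are leap or both are common. 1894: Jan 1 is Monday, common year.
1895: Jan 1 Tuesday, common
1896: Jan 1 Wednesday, leap
1897: Jan 1 Friday, common
1898: Jan 1 Saturday, common
1899: Jan 1 Sunday, common
1900: Jan 1 Monday, common
1900 matches on both conditions.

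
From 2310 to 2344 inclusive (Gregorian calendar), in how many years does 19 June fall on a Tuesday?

Track 19 June's weekday year by year (advancing +1, or +2 across a Feb 29):
  2310: Sun  2311: Mon (+1)  2312: Wed (+2)  2313: Thu (+1)  2314: Fri (+1)
  2315: Sat (+1)  2316: Mon (+2)  2317: Tue (+1) ✓  2318: Wed (+1)  2319: Thu (+1)
  2320: Sat (+2)  2321: Sun (+1)  2322: Mon (+1)  2323: Tue (+1) ✓  … (7 more years) …
  2331: Fri (+1)  2332: Sun (+2)  2333: Mon (+1)  2334: Tue (+1) ✓  2335: Wed (+1)
  2336: Fri (+2)  2337: Sat (+1)  2338: Sun (+1)  2339: Mon (+1)  2340: Wed (+2)
  2341: Thu (+1)  2342: Fri (+1)  2343: Sat (+1)  2344: Mon (+2)
Tuesday years: 2317, 2323, 2328, 2334 — 4 in total.

4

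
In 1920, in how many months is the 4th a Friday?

Check the 4th of each month of 1920: Jan 4: Sun, Feb 4: Wed, Mar 4: Thu, Apr 4: Sun, May 4: Tue, Jun 4: Fri, Jul 4: Sun, Aug 4: Wed, Sep 4: Sat, Oct 4: Mon, Nov 4: Thu, Dec 4: Sat.
Friday occurs in June — 1 month.

1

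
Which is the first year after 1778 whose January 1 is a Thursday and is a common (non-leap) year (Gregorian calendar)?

Jan 1 advances by 2 weekdays after a leap year and by 1 after a common year.
1778: Jan 1 is Thursday.
1779: Friday
1780: Saturday (leap)
1781: Monday
1782: Tuesday
1783: Wednesday
1784: Thursday (leap)
1785: Saturday
1786: Sunday
1787: Monday
1788: Tuesday (leap)
1789: Thursday
1789 begins on a Thursday and is a common year.

1789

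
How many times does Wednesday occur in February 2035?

4

February 2035 has 28 days and begins on Thursday.
The first Wednesday is February 7.
Wednesdays fall on 7, 14, 21, 28 — that's 4.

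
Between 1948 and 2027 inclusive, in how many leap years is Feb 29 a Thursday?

Leap years in 1948–2027: 20 of them.
Feb 29 weekday advances by 5 (mod 7) from one leap year to the next four years later (or differs when a century non-leap intervenes).
Leap-day weekdays: 1948:Sun 1952:Fri 1956:Wed 1960:Mon 1964:Sat 1968:Thu✓ 1972:Tue 1976:Sun 1980:Fri 1984:Wed 1988:Mon 1992:Sat 1996:Thu✓ 2000:Tue 2004:Sun 2008:Fri 2012:Wed 2016:Mon 2020:Sat 2024:Thu✓
Thursday: 1968, 1996, 2024 → 3.

3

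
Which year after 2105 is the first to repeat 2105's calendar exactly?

2111

Two years share a calendar iff Jan 1 falls on the same weekday and both are leap or both are common. 2105: Jan 1 is Thursday, common year.
2106: Jan 1 Friday, common
2107: Jan 1 Saturday, common
2108: Jan 1 Sunday, leap
2109: Jan 1 Tuesday, common
2110: Jan 1 Wednesday, common
2111: Jan 1 Thursday, common
2111 matches on both conditions.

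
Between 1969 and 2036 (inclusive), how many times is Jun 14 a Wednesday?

10

Track Jun 14's weekday year by year (advancing +1, or +2 across a Feb 29):
  1969: Sat  1970: Sun (+1)  1971: Mon (+1)  1972: Wed (+2) ✓  1973: Thu (+1)
  1974: Fri (+1)  1975: Sat (+1)  1976: Mon (+2)  1977: Tue (+1)  1978: Wed (+1) ✓
  1979: Thu (+1)  1980: Sat (+2)  1981: Sun (+1)  1982: Mon (+1)  … (40 more years) …
  2023: Wed (+1) ✓  2024: Fri (+2)  2025: Sat (+1)  2026: Sun (+1)  2027: Mon (+1)
  2028: Wed (+2) ✓  2029: Thu (+1)  2030: Fri (+1)  2031: Sat (+1)  2032: Mon (+2)
  2033: Tue (+1)  2034: Wed (+1) ✓  2035: Thu (+1)  2036: Sat (+2)
Wednesday years: 1972, 1978, 1989, 1995, 2000, 2006, 2017, 2023, 2028, 2034 — 10 in total.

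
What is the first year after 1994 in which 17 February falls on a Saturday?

1996

From one year to the next, a fixed date's weekday advances by 1, or by 2 when a Feb 29 lies between the two dates.
1994: February 17 is Thursday.
1995: Friday (+1)
1996: Saturday (+1)
17 February falls on a Saturday in 1996.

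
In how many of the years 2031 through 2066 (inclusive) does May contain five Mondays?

May has 31 days; it has five Mondays when Monday falls among the first (month-length − 28) days — i.e. when May 1 is one of Monday/Sunday/Saturday.
May 1 by year: 2031:Thu 2032:Sat✓ 2033:Sun✓ 2034:Mon✓ 2035:Tue 2036:Thu 2037:Fri 2038:Sat✓ 2039:Sun✓ 2040:Tue 2041:Wed 2042:Thu 2043:Fri 2044:Sun✓ 2045:Mon✓ …(6 more)… 2052:Wed 2053:Thu 2054:Fri 2055:Sat✓ 2056:Mon✓ 2057:Tue 2058:Wed 2059:Thu 2060:Sat✓ 2061:Sun✓ 2062:Mon✓ 2063:Tue 2064:Thu 2065:Fri 2066:Sat✓
Years with five Mondays: 2032, 2033, 2034, 2038, 2039, 2044, 2045, 2049, 2050, 2051, 2055, 2056, 2060, 2061, 2062, 2066 → 16.

16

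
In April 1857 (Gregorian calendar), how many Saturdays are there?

4

April 1857 has 30 days and begins on Wednesday.
The first Saturday is April 4.
Saturdays fall on 4, 11, 18, 25 — that's 4.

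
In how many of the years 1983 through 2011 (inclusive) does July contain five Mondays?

12

July has 31 days; it has five Mondays when Monday falls among the first (month-length − 28) days — i.e. when July 1 is one of Monday/Sunday/Saturday.
July 1 by year: 1983:Fri 1984:Sun✓ 1985:Mon✓ 1986:Tue 1987:Wed 1988:Fri 1989:Sat✓ 1990:Sun✓ 1991:Mon✓ 1992:Wed 1993:Thu 1994:Fri 1995:Sat✓ 1996:Mon✓ 1997:Tue 1998:Wed 1999:Thu 2000:Sat✓ 2001:Sun✓ 2002:Mon✓ 2003:Tue 2004:Thu 2005:Fri 2006:Sat✓ 2007:Sun✓ 2008:Tue 2009:Wed 2010:Thu 2011:Fri
Years with five Mondays: 1984, 1985, 1989, 1990, 1991, 1995, 1996, 2000, 2001, 2002, 2006, 2007 → 12.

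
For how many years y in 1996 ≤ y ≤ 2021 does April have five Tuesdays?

April has 30 days; it has five Tuesdays when Tuesday falls among the first (month-length − 28) days — i.e. when April 1 is one of Tuesday/Monday.
April 1 by year: 1996:Mon✓ 1997:Tue✓ 1998:Wed 1999:Thu 2000:Sat 2001:Sun 2002:Mon✓ 2003:Tue✓ 2004:Thu 2005:Fri 2006:Sat 2007:Sun 2008:Tue✓ 2009:Wed 2010:Thu 2011:Fri 2012:Sun 2013:Mon✓ 2014:Tue✓ 2015:Wed 2016:Fri 2017:Sat 2018:Sun 2019:Mon✓ 2020:Wed 2021:Thu
Years with five Tuesdays: 1996, 1997, 2002, 2003, 2008, 2013, 2014, 2019 → 8.

8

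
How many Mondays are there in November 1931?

5

November 1931 has 30 days and begins on Sunday.
The first Monday is November 2.
Mondays fall on 2, 9, 16, 23, 30 — that's 5.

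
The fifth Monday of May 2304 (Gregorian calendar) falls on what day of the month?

May 1, 2304 is a Sunday, so the first Monday is the 2nd.
The fifth Monday is 2 + 28 = 30.

30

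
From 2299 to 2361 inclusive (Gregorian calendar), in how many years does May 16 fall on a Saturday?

Track May 16's weekday year by year (advancing +1, or +2 across a Feb 29):
  2299: Tue  2300: Wed (+1)  2301: Thu (+1)  2302: Fri (+1)  2303: Sat (+1) ✓
  2304: Mon (+2)  2305: Tue (+1)  2306: Wed (+1)  2307: Thu (+1)  2308: Sat (+2) ✓
  2309: Sun (+1)  2310: Mon (+1)  2311: Tue (+1)  2312: Thu (+2)  … (35 more years) …
  2348: Sun (+2)  2349: Mon (+1)  2350: Tue (+1)  2351: Wed (+1)  2352: Fri (+2)
  2353: Sat (+1) ✓  2354: Sun (+1)  2355: Mon (+1)  2356: Wed (+2)  2357: Thu (+1)
  2358: Fri (+1)  2359: Sat (+1) ✓  2360: Mon (+2)  2361: Tue (+1)
Saturday years: 2303, 2308, 2314, 2325, 2331, 2336, 2342, 2353, 2359 — 9 in total.

9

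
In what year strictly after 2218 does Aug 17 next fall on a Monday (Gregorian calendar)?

From one year to the next, a fixed date's weekday advances by 1, or by 2 when a Feb 29 lies between the two dates.
2218: August 17 is Monday.
2219: Tuesday (+1)
2220: Thursday (+2)
2221: Friday (+1)
2222: Saturday (+1)
2223: Sunday (+1)
2224: Tuesday (+2)
2225: Wednesday (+1)
2226: Thursday (+1)
2227: Friday (+1)
2228: Sunday (+2)
2229: Monday (+1)
Aug 17 falls on a Monday in 2229.

2229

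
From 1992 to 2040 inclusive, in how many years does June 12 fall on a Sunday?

7

Track June 12's weekday year by year (advancing +1, or +2 across a Feb 29):
  1992: Fri  1993: Sat (+1)  1994: Sun (+1) ✓  1995: Mon (+1)  1996: Wed (+2)
  1997: Thu (+1)  1998: Fri (+1)  1999: Sat (+1)  2000: Mon (+2)  2001: Tue (+1)
  2002: Wed (+1)  2003: Thu (+1)  2004: Sat (+2)  2005: Sun (+1) ✓  … (21 more years) …
  2027: Sat (+1)  2028: Mon (+2)  2029: Tue (+1)  2030: Wed (+1)  2031: Thu (+1)
  2032: Sat (+2)  2033: Sun (+1) ✓  2034: Mon (+1)  2035: Tue (+1)  2036: Thu (+2)
  2037: Fri (+1)  2038: Sat (+1)  2039: Sun (+1) ✓  2040: Tue (+2)
Sunday years: 1994, 2005, 2011, 2016, 2022, 2033, 2039 — 7 in total.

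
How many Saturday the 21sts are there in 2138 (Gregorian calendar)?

Check the 21st of each month of 2138: Jan 21: Tue, Feb 21: Fri, Mar 21: Fri, Apr 21: Mon, May 21: Wed, Jun 21: Sat, Jul 21: Mon, Aug 21: Thu, Sep 21: Sun, Oct 21: Tue, Nov 21: Fri, Dec 21: Sun.
Saturday occurs in June — 1 month.

1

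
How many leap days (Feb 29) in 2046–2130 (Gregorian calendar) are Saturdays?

3

Leap years in 2046–2130: 20 of them.
Feb 29 weekday advances by 5 (mod 7) from one leap year to the next four years later (or differs when a century non-leap intervenes).
Leap-day weekdays: 2048:Sat✓ 2052:Thu 2056:Tue 2060:Sun 2064:Fri 2068:Wed 2072:Mon 2076:Sat✓ 2080:Thu 2084:Tue 2088:Sun 2092:Fri 2096:Wed 2104:Fri 2108:Wed 2112:Mon 2116:Sat✓ 2120:Thu 2124:Tue 2128:Sun
Saturday: 2048, 2076, 2116 → 3.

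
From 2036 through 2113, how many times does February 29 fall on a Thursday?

2

Leap years in 2036–2113: 19 of them.
Feb 29 weekday advances by 5 (mod 7) from one leap year to the next four years later (or differs when a century non-leap intervenes).
Leap-day weekdays: 2036:Fri 2040:Wed 2044:Mon 2048:Sat 2052:Thu✓ 2056:Tue 2060:Sun 2064:Fri 2068:Wed 2072:Mon 2076:Sat 2080:Thu✓ 2084:Tue 2088:Sun 2092:Fri 2096:Wed 2104:Fri 2108:Wed 2112:Mon
Thursday: 2052, 2080 → 2.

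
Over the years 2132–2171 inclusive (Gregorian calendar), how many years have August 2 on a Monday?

5

Track August 2's weekday year by year (advancing +1, or +2 across a Feb 29):
  2132: Sat  2133: Sun (+1)  2134: Mon (+1) ✓  2135: Tue (+1)  2136: Thu (+2)
  2137: Fri (+1)  2138: Sat (+1)  2139: Sun (+1)  2140: Tue (+2)  2141: Wed (+1)
  2142: Thu (+1)  2143: Fri (+1)  2144: Sun (+2)  2145: Mon (+1) ✓  … (12 more years) …
  2158: Wed (+1)  2159: Thu (+1)  2160: Sat (+2)  2161: Sun (+1)  2162: Mon (+1) ✓
  2163: Tue (+1)  2164: Thu (+2)  2165: Fri (+1)  2166: Sat (+1)  2167: Sun (+1)
  2168: Tue (+2)  2169: Wed (+1)  2170: Thu (+1)  2171: Fri (+1)
Monday years: 2134, 2145, 2151, 2156, 2162 — 5 in total.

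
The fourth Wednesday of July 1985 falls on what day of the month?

24

July 1, 1985 is a Monday, so the first Wednesday is the 3rd.
The fourth Wednesday is 3 + 21 = 24.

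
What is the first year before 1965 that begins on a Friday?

1960

Jan 1 advances by 2 weekdays after a leap year and by 1 after a common year.
1965: Jan 1 is Friday.
1964: Wednesday (leap)
1963: Tuesday
1962: Monday
1961: Sunday
1960: Friday (leap)
1960 begins on a Friday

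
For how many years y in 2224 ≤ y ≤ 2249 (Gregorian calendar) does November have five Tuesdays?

November has 30 days; it has five Tuesdays when Tuesday falls among the first (month-length − 28) days — i.e. when November 1 is one of Tuesday/Monday.
November 1 by year: 2224:Mon✓ 2225:Tue✓ 2226:Wed 2227:Thu 2228:Sat 2229:Sun 2230:Mon✓ 2231:Tue✓ 2232:Thu 2233:Fri 2234:Sat 2235:Sun 2236:Tue✓ 2237:Wed 2238:Thu 2239:Fri 2240:Sun 2241:Mon✓ 2242:Tue✓ 2243:Wed 2244:Fri 2245:Sat 2246:Sun 2247:Mon✓ 2248:Wed 2249:Thu
Years with five Tuesdays: 2224, 2225, 2230, 2231, 2236, 2241, 2242, 2247 → 8.

8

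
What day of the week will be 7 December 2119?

Thursday

January 1, 2119 is a Sunday.
December 7 is day 341 of the year, i.e. 340 days after Jan 1.
340 mod 7 = 4, so advance 4 weekdays from Sunday: Thursday.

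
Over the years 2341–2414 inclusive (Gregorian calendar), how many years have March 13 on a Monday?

Track March 13's weekday year by year (advancing +1, or +2 across a Feb 29):
  2341: Thu  2342: Fri (+1)  2343: Sat (+1)  2344: Mon (+2) ✓  2345: Tue (+1)
  2346: Wed (+1)  2347: Thu (+1)  2348: Sat (+2)  2349: Sun (+1)  2350: Mon (+1) ✓
  2351: Tue (+1)  2352: Thu (+2)  2353: Fri (+1)  2354: Sat (+1)  … (46 more years) …
  2401: Tue (+1)  2402: Wed (+1)  2403: Thu (+1)  2404: Sat (+2)  2405: Sun (+1)
  2406: Mon (+1) ✓  2407: Tue (+1)  2408: Thu (+2)  2409: Fri (+1)  2410: Sat (+1)
  2411: Sun (+1)  2412: Tue (+2)  2413: Wed (+1)  2414: Thu (+1)
Monday years: 2344, 2350, 2361, 2367, 2372, 2378, 2389, 2395, 2400, 2406 — 10 in total.

10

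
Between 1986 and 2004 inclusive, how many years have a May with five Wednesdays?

May has 31 days; it has five Wednesdays when Wednesday falls among the first (month-length − 28) days — i.e. when May 1 is one of Wednesday/Tuesday/Monday.
May 1 by year: 1986:Thu 1987:Fri 1988:Sun 1989:Mon✓ 1990:Tue✓ 1991:Wed✓ 1992:Fri 1993:Sat 1994:Sun 1995:Mon✓ 1996:Wed✓ 1997:Thu 1998:Fri 1999:Sat 2000:Mon✓ 2001:Tue✓ 2002:Wed✓ 2003:Thu 2004:Sat
Years with five Wednesdays: 1989, 1990, 1991, 1995, 1996, 2000, 2001, 2002 → 8.

8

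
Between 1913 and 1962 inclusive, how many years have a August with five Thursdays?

21

August has 31 days; it has five Thursdays when Thursday falls among the first (month-length − 28) days — i.e. when August 1 is one of Thursday/Wednesday/Tuesday.
August 1 by year: 1913:Fri 1914:Sat 1915:Sun 1916:Tue✓ 1917:Wed✓ 1918:Thu✓ 1919:Fri 1920:Sun 1921:Mon 1922:Tue✓ 1923:Wed✓ 1924:Fri 1925:Sat 1926:Sun 1927:Mon …(20 more)… 1948:Sun 1949:Mon 1950:Tue✓ 1951:Wed✓ 1952:Fri 1953:Sat 1954:Sun 1955:Mon 1956:Wed✓ 1957:Thu✓ 1958:Fri 1959:Sat 1960:Mon 1961:Tue✓ 1962:Wed✓
Years with five Thursdays: 1916, 1917, 1918, 1922, 1923, 1928, 1929, 1933, 1934, 1935, 1939, 1940, 1944, 1945, 1946, 1950, 1951, 1956, 1957, 1961, 1962 → 21.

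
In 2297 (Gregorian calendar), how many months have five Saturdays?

A month of length L has five Saturdays iff its first Saturday is on day ≤ L−28 (so day 1–3 in a 31-day month, 1–2 in a 30-day month, day 1 in a leap February).
Checking each month of 2297: Jan starts Fri (31d) ✓; Feb starts Mon (28d); Mar starts Mon (31d); Apr starts Thu (30d); May starts Sat (31d) ✓; Jun starts Tue (30d); Jul starts Thu (31d) ✓; Aug starts Sun (31d); Sep starts Wed (30d); Oct starts Fri (31d) ✓; Nov starts Mon (30d); Dec starts Wed (31d).
Five-Saturday months: January, May, July, October → 4.

4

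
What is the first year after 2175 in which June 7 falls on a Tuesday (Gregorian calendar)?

2185

From one year to the next, a fixed date's weekday advances by 1, or by 2 when a Feb 29 lies between the two dates.
2175: June 7 is Wednesday.
2176: Friday (+2)
2177: Saturday (+1)
2178: Sunday (+1)
2179: Monday (+1)
2180: Wednesday (+2)
2181: Thursday (+1)
2182: Friday (+1)
2183: Saturday (+1)
2184: Monday (+2)
2185: Tuesday (+1)
June 7 falls on a Tuesday in 2185.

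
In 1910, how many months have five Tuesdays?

A month of length L has five Tuesdays iff its first Tuesday is on day ≤ L−28 (so day 1–3 in a 31-day month, 1–2 in a 30-day month, day 1 in a leap February).
Checking each month of 1910: Jan starts Sat (31d); Feb starts Tue (28d); Mar starts Tue (31d) ✓; Apr starts Fri (30d); May starts Sun (31d) ✓; Jun starts Wed (30d); Jul starts Fri (31d); Aug starts Mon (31d) ✓; Sep starts Thu (30d); Oct starts Sat (31d); Nov starts Tue (30d) ✓; Dec starts Thu (31d).
Five-Tuesday months: March, May, August, November → 4.

4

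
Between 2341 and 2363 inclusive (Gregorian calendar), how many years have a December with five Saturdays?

December has 31 days; it has five Saturdays when Saturday falls among the first (month-length − 28) days — i.e. when December 1 is one of Saturday/Friday/Thursday.
December 1 by year: 2341:Mon 2342:Tue 2343:Wed 2344:Fri✓ 2345:Sat✓ 2346:Sun 2347:Mon 2348:Wed 2349:Thu✓ 2350:Fri✓ 2351:Sat✓ 2352:Mon 2353:Tue 2354:Wed 2355:Thu✓ 2356:Sat✓ 2357:Sun 2358:Mon 2359:Tue 2360:Thu✓ 2361:Fri✓ 2362:Sat✓ 2363:Sun
Years with five Saturdays: 2344, 2345, 2349, 2350, 2351, 2355, 2356, 2360, 2361, 2362 → 10.

10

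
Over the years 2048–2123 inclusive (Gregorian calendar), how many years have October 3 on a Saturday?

Track October 3's weekday year by year (advancing +1, or +2 across a Feb 29):
  2048: Sat ✓  2049: Sun (+1)  2050: Mon (+1)  2051: Tue (+1)  2052: Thu (+2)
  2053: Fri (+1)  2054: Sat (+1) ✓  2055: Sun (+1)  2056: Tue (+2)  2057: Wed (+1)
  2058: Thu (+1)  2059: Fri (+1)  2060: Sun (+2)  2061: Mon (+1)  … (48 more years) …
  2110: Fri (+1)  2111: Sat (+1) ✓  2112: Mon (+2)  2113: Tue (+1)  2114: Wed (+1)
  2115: Thu (+1)  2116: Sat (+2) ✓  2117: Sun (+1)  2118: Mon (+1)  2119: Tue (+1)
  2120: Thu (+2)  2121: Fri (+1)  2122: Sat (+1) ✓  2123: Sun (+1)
Saturday years: 2048, 2054, 2065, 2071, 2076, 2082, 2093, 2099, 2105, 2111, 2116, 2122 — 12 in total.

12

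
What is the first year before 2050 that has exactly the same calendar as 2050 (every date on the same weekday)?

Two years share a calendar iff Jan 1 falls on the same weekday and both are leap or both are common. 2050: Jan 1 is Saturday, common year.
2049: Jan 1 Friday, common
2048: Jan 1 Wednesday, leap
2047: Jan 1 Tuesday, common
2046: Jan 1 Monday, common
2045: Jan 1 Sunday, common
2044: Jan 1 Friday, leap
2043: Jan 1 Thursday, common
2042: Jan 1 Wednesday, common
2041: Jan 1 Tuesday, common
2040: Jan 1 Sunday, leap
2039: Jan 1 Saturday, common
2039 matches on both conditions.

2039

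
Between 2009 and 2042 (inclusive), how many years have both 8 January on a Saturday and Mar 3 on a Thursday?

4

Check each year's weekday for 8 January and Mar 3:
  2009: Thu/Tue  2010: Fri/Wed  2011: Sat/Thu ✓  2012: Sun/Sat  2013: Tue/Sun  2014: Wed/Mon  2015: Thu/Tue  2016: Fri/Thu  2017: Sun/Fri  2018: Mon/Sat  2019: Tue/Sun  2020: Wed/Tue  2021: Fri/Wed  2022: Sat/Thu ✓  …(6 more)…  2029: Mon/Sat  2030: Tue/Sun  2031: Wed/Mon  2032: Thu/Wed  2033: Sat/Thu ✓  2034: Sun/Fri  2035: Mon/Sat  2036: Tue/Mon  2037: Thu/Tue  2038: Fri/Wed  2039: Sat/Thu ✓  2040: Sun/Sat  2041: Tue/Sun  2042: Wed/Mon
Both conditions hold in: 2011, 2022, 2033, 2039 — 4.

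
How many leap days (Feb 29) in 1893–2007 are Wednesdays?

Leap years in 1893–2007: 27 of them.
Feb 29 weekday advances by 5 (mod 7) from one leap year to the next four years later (or differs when a century non-leap intervenes).
Leap-day weekdays: 1896:Sat 1904:Mon 1908:Sat 1912:Thu 1916:Tue 1920:Sun 1924:Fri 1928:Wed✓ 1932:Mon 1936:Sat 1940:Thu 1944:Tue 1948:Sun 1952:Fri 1956:Wed✓ 1960:Mon 1964:Sat 1968:Thu 1972:Tue 1976:Sun 1980:Fri 1984:Wed✓ 1988:Mon 1992:Sat 1996:Thu 2000:Tue 2004:Sun
Wednesday: 1928, 1956, 1984 → 3.

3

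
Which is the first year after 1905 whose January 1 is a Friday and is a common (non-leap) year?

1909

Jan 1 advances by 2 weekdays after a leap year and by 1 after a common year.
1905: Jan 1 is Sunday.
1906: Monday
1907: Tuesday
1908: Wednesday (leap)
1909: Friday
1909 begins on a Friday and is a common year.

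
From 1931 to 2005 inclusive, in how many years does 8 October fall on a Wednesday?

10

Track 8 October's weekday year by year (advancing +1, or +2 across a Feb 29):
  1931: Thu  1932: Sat (+2)  1933: Sun (+1)  1934: Mon (+1)  1935: Tue (+1)
  1936: Thu (+2)  1937: Fri (+1)  1938: Sat (+1)  1939: Sun (+1)  1940: Tue (+2)
  1941: Wed (+1) ✓  1942: Thu (+1)  1943: Fri (+1)  1944: Sun (+2)  … (47 more years) …
  1992: Thu (+2)  1993: Fri (+1)  1994: Sat (+1)  1995: Sun (+1)  1996: Tue (+2)
  1997: Wed (+1) ✓  1998: Thu (+1)  1999: Fri (+1)  2000: Sun (+2)  2001: Mon (+1)
  2002: Tue (+1)  2003: Wed (+1) ✓  2004: Fri (+2)  2005: Sat (+1)
Wednesday years: 1941, 1947, 1952, 1958, 1969, 1975, 1980, 1986, 1997, 2003 — 10 in total.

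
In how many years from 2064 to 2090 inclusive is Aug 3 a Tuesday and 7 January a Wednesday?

Check each year's weekday for Aug 3 and 7 January:
  2064: Sun/Mon  2065: Mon/Wed  2066: Tue/Thu  2067: Wed/Fri  2068: Fri/Sat  2069: Sat/Mon  2070: Sun/Tue  2071: Mon/Wed  2072: Wed/Thu  2073: Thu/Sat  2074: Fri/Sun  2075: Sat/Mon  2076: Mon/Tue  2077: Tue/Thu  2078: Wed/Fri  2079: Thu/Sat  2080: Sat/Sun  2081: Sun/Tue  2082: Mon/Wed  2083: Tue/Thu  2084: Thu/Fri  2085: Fri/Sun  2086: Sat/Mon  2087: Sun/Tue  2088: Tue/Wed ✓  2089: Wed/Fri  2090: Thu/Sat
Both conditions hold in: 2088 — 1.

1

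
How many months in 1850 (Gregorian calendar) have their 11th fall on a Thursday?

Check the 11th of each month of 1850: Jan 11: Fri, Feb 11: Mon, Mar 11: Mon, Apr 11: Thu, May 11: Sat, Jun 11: Tue, Jul 11: Thu, Aug 11: Sun, Sep 11: Wed, Oct 11: Fri, Nov 11: Mon, Dec 11: Wed.
Thursday occurs in April, July — 2 months.

2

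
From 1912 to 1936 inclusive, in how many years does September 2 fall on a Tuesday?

4

Track September 2's weekday year by year (advancing +1, or +2 across a Feb 29):
  1912: Mon  1913: Tue (+1) ✓  1914: Wed (+1)  1915: Thu (+1)  1916: Sat (+2)
  1917: Sun (+1)  1918: Mon (+1)  1919: Tue (+1) ✓  1920: Thu (+2)  1921: Fri (+1)
  1922: Sat (+1)  1923: Sun (+1)  1924: Tue (+2) ✓  1925: Wed (+1)  1926: Thu (+1)
  1927: Fri (+1)  1928: Sun (+2)  1929: Mon (+1)  1930: Tue (+1) ✓  1931: Wed (+1)
  1932: Fri (+2)  1933: Sat (+1)  1934: Sun (+1)  1935: Mon (+1)  1936: Wed (+2)
Tuesday years: 1913, 1919, 1924, 1930 — 4 in total.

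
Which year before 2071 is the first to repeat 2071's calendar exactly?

Two years share a calendar iff Jan 1 falls on the same weekday and both are leap or both are common. 2071: Jan 1 is Thursday, common year.
2070: Jan 1 Wednesday, common
2069: Jan 1 Tuesday, common
2068: Jan 1 Sunday, leap
2067: Jan 1 Saturday, common
2066: Jan 1 Friday, common
2065: Jan 1 Thursday, common
2065 matches on both conditions.

2065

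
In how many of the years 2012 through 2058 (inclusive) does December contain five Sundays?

22

December has 31 days; it has five Sundays when Sunday falls among the first (month-length − 28) days — i.e. when December 1 is one of Sunday/Saturday/Friday.
December 1 by year: 2012:Sat✓ 2013:Sun✓ 2014:Mon 2015:Tue 2016:Thu 2017:Fri✓ 2018:Sat✓ 2019:Sun✓ 2020:Tue 2021:Wed 2022:Thu 2023:Fri✓ 2024:Sun✓ 2025:Mon 2026:Tue …(17 more)… 2044:Thu 2045:Fri✓ 2046:Sat✓ 2047:Sun✓ 2048:Tue 2049:Wed 2050:Thu 2051:Fri✓ 2052:Sun✓ 2053:Mon 2054:Tue 2055:Wed 2056:Fri✓ 2057:Sat✓ 2058:Sun✓
Years with five Sundays: 2012, 2013, 2017, 2018, 2019, 2023, 2024, 2028, 2029, 2030, 2034, 2035, 2040, 2041, 2045, 2046, 2047, 2051, 2052, 2056, 2057, 2058 → 22.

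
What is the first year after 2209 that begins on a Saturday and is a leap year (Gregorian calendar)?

Jan 1 advances by 2 weekdays after a leap year and by 1 after a common year.
2209: Jan 1 is Sunday.
2210: Monday
2211: Tuesday
2212: Wednesday (leap)
2213: Friday
2214: Saturday
2215: Sunday
2216: Monday (leap)
2217: Wednesday
2218: Thursday
2219: Friday
2220: Saturday (leap)
2220 begins on a Saturday and is a leap year.

2220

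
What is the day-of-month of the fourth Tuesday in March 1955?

22

March 1, 1955 is a Tuesday, so the first Tuesday is the 1st.
The fourth Tuesday is 1 + 21 = 22.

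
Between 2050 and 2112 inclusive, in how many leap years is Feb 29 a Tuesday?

Leap years in 2050–2112: 15 of them.
Feb 29 weekday advances by 5 (mod 7) from one leap year to the next four years later (or differs when a century non-leap intervenes).
Leap-day weekdays: 2052:Thu 2056:Tue✓ 2060:Sun 2064:Fri 2068:Wed 2072:Mon 2076:Sat 2080:Thu 2084:Tue✓ 2088:Sun 2092:Fri 2096:Wed 2104:Fri 2108:Wed 2112:Mon
Tuesday: 2056, 2084 → 2.

2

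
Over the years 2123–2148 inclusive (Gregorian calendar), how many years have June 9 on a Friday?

Track June 9's weekday year by year (advancing +1, or +2 across a Feb 29):
  2123: Wed  2124: Fri (+2) ✓  2125: Sat (+1)  2126: Sun (+1)  2127: Mon (+1)
  2128: Wed (+2)  2129: Thu (+1)  2130: Fri (+1) ✓  2131: Sat (+1)  2132: Mon (+2)
  2133: Tue (+1)  2134: Wed (+1)  2135: Thu (+1)  2136: Sat (+2)  2137: Sun (+1)
  2138: Mon (+1)  2139: Tue (+1)  2140: Thu (+2)  2141: Fri (+1) ✓  2142: Sat (+1)
  2143: Sun (+1)  2144: Tue (+2)  2145: Wed (+1)  2146: Thu (+1)  2147: Fri (+1) ✓
  2148: Sun (+2)
Friday years: 2124, 2130, 2141, 2147 — 4 in total.

4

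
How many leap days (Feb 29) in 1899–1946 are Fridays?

1

Leap years in 1899–1946: 11 of them.
Feb 29 weekday advances by 5 (mod 7) from one leap year to the next four years later (or differs when a century non-leap intervenes).
Leap-day weekdays: 1904:Mon 1908:Sat 1912:Thu 1916:Tue 1920:Sun 1924:Fri✓ 1928:Wed 1932:Mon 1936:Sat 1940:Thu 1944:Tue
Friday: 1924 → 1.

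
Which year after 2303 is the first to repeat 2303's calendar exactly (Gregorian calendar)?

Two years share a calendar iff Jan 1 falls on the same weekday and both are leap or both are common. 2303: Jan 1 is Thursday, common year.
2304: Jan 1 Friday, leap
2305: Jan 1 Sunday, common
2306: Jan 1 Monday, common
2307: Jan 1 Tuesday, common
2308: Jan 1 Wednesday, leap
2309: Jan 1 Friday, common
2310: Jan 1 Saturday, common
2311: Jan 1 Sunday, common
2312: Jan 1 Monday, leap
2313: Jan 1 Wednesday, common
2314: Jan 1 Thursday, common
2314 matches on both conditions.

2314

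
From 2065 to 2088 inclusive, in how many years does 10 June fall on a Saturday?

Track 10 June's weekday year by year (advancing +1, or +2 across a Feb 29):
  2065: Wed  2066: Thu (+1)  2067: Fri (+1)  2068: Sun (+2)  2069: Mon (+1)
  2070: Tue (+1)  2071: Wed (+1)  2072: Fri (+2)  2073: Sat (+1) ✓  2074: Sun (+1)
  2075: Mon (+1)  2076: Wed (+2)  2077: Thu (+1)  2078: Fri (+1)  2079: Sat (+1) ✓
  2080: Mon (+2)  2081: Tue (+1)  2082: Wed (+1)  2083: Thu (+1)  2084: Sat (+2) ✓
  2085: Sun (+1)  2086: Mon (+1)  2087: Tue (+1)  2088: Thu (+2)
Saturday years: 2073, 2079, 2084 — 3 in total.

3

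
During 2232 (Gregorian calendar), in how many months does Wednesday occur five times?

4

A month of length L has five Wednesdays iff its first Wednesday is on day ≤ L−28 (so day 1–3 in a 31-day month, 1–2 in a 30-day month, day 1 in a leap February).
Checking each month of 2232: Jan starts Sun (31d); Feb starts Wed (29d) ✓; Mar starts Thu (31d); Apr starts Sun (30d); May starts Tue (31d) ✓; Jun starts Fri (30d); Jul starts Sun (31d); Aug starts Wed (31d) ✓; Sep starts Sat (30d); Oct starts Mon (31d) ✓; Nov starts Thu (30d); Dec starts Sat (31d).
Five-Wednesday months: February, May, August, October → 4.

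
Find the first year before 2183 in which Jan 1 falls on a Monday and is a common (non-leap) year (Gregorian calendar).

Jan 1 advances by 2 weekdays after a leap year and by 1 after a common year.
2183: Jan 1 is Wednesday.
2182: Tuesday
2181: Monday
2181 begins on a Monday and is a common year.

2181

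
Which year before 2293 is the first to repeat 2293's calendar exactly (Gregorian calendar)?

2282

Two years share a calendar iff Jan 1 falls on the same weekday and both are leap or both are common. 2293: Jan 1 is Sunday, common year.
2292: Jan 1 Friday, leap
2291: Jan 1 Thursday, common
2290: Jan 1 Wednesday, common
2289: Jan 1 Tuesday, common
2288: Jan 1 Sunday, leap
2287: Jan 1 Saturday, common
2286: Jan 1 Friday, common
2285: Jan 1 Thursday, common
2284: Jan 1 Tuesday, leap
2283: Jan 1 Monday, common
2282: Jan 1 Sunday, common
2282 matches on both conditions.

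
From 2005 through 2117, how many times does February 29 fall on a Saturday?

4

Leap years in 2005–2117: 27 of them.
Feb 29 weekday advances by 5 (mod 7) from one leap year to the next four years later (or differs when a century non-leap intervenes).
Leap-day weekdays: 2008:Fri 2012:Wed 2016:Mon 2020:Sat✓ 2024:Thu 2028:Tue 2032:Sun 2036:Fri 2040:Wed 2044:Mon 2048:Sat✓ 2052:Thu 2056:Tue 2060:Sun 2064:Fri 2068:Wed 2072:Mon 2076:Sat✓ 2080:Thu 2084:Tue 2088:Sun 2092:Fri 2096:Wed 2104:Fri 2108:Wed 2112:Mon 2116:Sat✓
Saturday: 2020, 2048, 2076, 2116 → 4.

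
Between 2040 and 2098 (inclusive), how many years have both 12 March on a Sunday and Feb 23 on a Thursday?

Check each year's weekday for 12 March and Feb 23:
  2040: Mon/Thu  2041: Tue/Sat  2042: Wed/Sun  2043: Thu/Mon  2044: Sat/Tue  2045: Sun/Thu ✓  2046: Mon/Fri  2047: Tue/Sat  2048: Thu/Sun  2049: Fri/Tue  2050: Sat/Wed  2051: Sun/Thu ✓  2052: Tue/Fri  2053: Wed/Sun  …(31 more)…  2085: Mon/Fri  2086: Tue/Sat  2087: Wed/Sun  2088: Fri/Mon  2089: Sat/Wed  2090: Sun/Thu ✓  2091: Mon/Fri  2092: Wed/Sat  2093: Thu/Mon  2094: Fri/Tue  2095: Sat/Wed  2096: Mon/Thu  2097: Tue/Sat  2098: Wed/Sun
Both conditions hold in: 2045, 2051, 2062, 2073, 2079, 2090 — 6.

6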